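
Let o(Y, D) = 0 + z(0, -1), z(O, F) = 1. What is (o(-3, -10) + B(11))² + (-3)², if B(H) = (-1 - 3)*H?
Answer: 1858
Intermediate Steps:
B(H) = -4*H
o(Y, D) = 1 (o(Y, D) = 0 + 1 = 1)
(o(-3, -10) + B(11))² + (-3)² = (1 - 4*11)² + (-3)² = (1 - 44)² + 9 = (-43)² + 9 = 1849 + 9 = 1858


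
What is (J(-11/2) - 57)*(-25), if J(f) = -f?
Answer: 2575/2 ≈ 1287.5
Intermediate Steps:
(J(-11/2) - 57)*(-25) = (-(-11)/2 - 57)*(-25) = (-1*(-11/2) - 57)*(-25) = (11/2 - 57)*(-25) = -103/2*(-25) = 2575/2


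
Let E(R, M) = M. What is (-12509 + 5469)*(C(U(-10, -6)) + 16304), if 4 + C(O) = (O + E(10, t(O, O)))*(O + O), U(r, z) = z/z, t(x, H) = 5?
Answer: -114836480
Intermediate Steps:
U(r, z) = 1
C(O) = -4 + 2*O*(5 + O) (C(O) = -4 + (O + 5)*(O + O) = -4 + (5 + O)*(2*O) = -4 + 2*O*(5 + O))
(-12509 + 5469)*(C(U(-10, -6)) + 16304) = (-12509 + 5469)*((-4 + 2*1² + 10*1) + 16304) = -7040*((-4 + 2*1 + 10) + 16304) = -7040*((-4 + 2 + 10) + 16304) = -7040*(8 + 16304) = -7040*16312 = -114836480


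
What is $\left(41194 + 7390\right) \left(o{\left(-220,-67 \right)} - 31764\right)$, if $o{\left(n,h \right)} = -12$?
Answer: $-1543805184$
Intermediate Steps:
$\left(41194 + 7390\right) \left(o{\left(-220,-67 \right)} - 31764\right) = \left(41194 + 7390\right) \left(-12 - 31764\right) = 48584 \left(-31776\right) = -1543805184$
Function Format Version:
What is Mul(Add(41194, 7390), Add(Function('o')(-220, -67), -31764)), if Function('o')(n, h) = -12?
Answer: -1543805184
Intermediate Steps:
Mul(Add(41194, 7390), Add(Function('o')(-220, -67), -31764)) = Mul(Add(41194, 7390), Add(-12, -31764)) = Mul(48584, -31776) = -1543805184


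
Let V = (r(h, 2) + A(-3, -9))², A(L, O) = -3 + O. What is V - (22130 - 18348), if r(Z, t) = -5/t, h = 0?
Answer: -14287/4 ≈ -3571.8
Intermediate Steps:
V = 841/4 (V = (-5/2 + (-3 - 9))² = (-5*½ - 12)² = (-5/2 - 12)² = (-29/2)² = 841/4 ≈ 210.25)
V - (22130 - 18348) = 841/4 - (22130 - 18348) = 841/4 - 1*3782 = 841/4 - 3782 = -14287/4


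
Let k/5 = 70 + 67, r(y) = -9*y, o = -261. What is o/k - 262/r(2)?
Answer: 87386/6165 ≈ 14.175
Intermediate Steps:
k = 685 (k = 5*(70 + 67) = 5*137 = 685)
o/k - 262/r(2) = -261/685 - 262/((-9*2)) = -261*1/685 - 262/(-18) = -261/685 - 262*(-1/18) = -261/685 + 131/9 = 87386/6165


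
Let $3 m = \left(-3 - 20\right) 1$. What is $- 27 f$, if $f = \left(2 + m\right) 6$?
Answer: $918$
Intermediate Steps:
$m = - \frac{23}{3}$ ($m = \frac{\left(-3 - 20\right) 1}{3} = \frac{\left(-23\right) 1}{3} = \frac{1}{3} \left(-23\right) = - \frac{23}{3} \approx -7.6667$)
$f = -34$ ($f = \left(2 - \frac{23}{3}\right) 6 = \left(- \frac{17}{3}\right) 6 = -34$)
$- 27 f = \left(-27\right) \left(-34\right) = 918$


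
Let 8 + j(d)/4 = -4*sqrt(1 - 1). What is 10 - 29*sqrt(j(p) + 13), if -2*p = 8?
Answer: 10 - 29*I*sqrt(19) ≈ 10.0 - 126.41*I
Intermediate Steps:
p = -4 (p = -1/2*8 = -4)
j(d) = -32 (j(d) = -32 + 4*(-4*sqrt(1 - 1)) = -32 + 4*(-4*sqrt(0)) = -32 + 4*(-4*0) = -32 + 4*0 = -32 + 0 = -32)
10 - 29*sqrt(j(p) + 13) = 10 - 29*sqrt(-32 + 13) = 10 - 29*I*sqrt(19)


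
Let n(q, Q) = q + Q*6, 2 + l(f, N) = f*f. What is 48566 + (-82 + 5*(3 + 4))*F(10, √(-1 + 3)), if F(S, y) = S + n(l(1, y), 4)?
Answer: 47015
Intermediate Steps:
l(f, N) = -2 + f² (l(f, N) = -2 + f*f = -2 + f²)
n(q, Q) = q + 6*Q
F(S, y) = 23 + S (F(S, y) = S + ((-2 + 1²) + 6*4) = S + ((-2 + 1) + 24) = S + (-1 + 24) = S + 23 = 23 + S)
48566 + (-82 + 5*(3 + 4))*F(10, √(-1 + 3)) = 48566 + (-82 + 5*(3 + 4))*(23 + 10) = 48566 + (-82 + 5*7)*33 = 48566 + (-82 + 35)*33 = 48566 - 47*33 = 48566 - 1551 = 47015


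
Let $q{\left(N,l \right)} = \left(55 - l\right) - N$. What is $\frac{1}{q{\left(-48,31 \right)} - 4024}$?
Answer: $- \frac{1}{3952} \approx -0.00025304$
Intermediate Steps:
$q{\left(N,l \right)} = 55 - N - l$
$\frac{1}{q{\left(-48,31 \right)} - 4024} = \frac{1}{\left(55 - -48 - 31\right) - 4024} = \frac{1}{\left(55 + 48 - 31\right) - 4024} = \frac{1}{72 - 4024} = \frac{1}{-3952} = - \frac{1}{3952}$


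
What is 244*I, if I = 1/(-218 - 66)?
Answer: -61/71 ≈ -0.85915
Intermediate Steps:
I = -1/284 (I = 1/(-284) = -1/284 ≈ -0.0035211)
244*I = 244*(-1/284) = -61/71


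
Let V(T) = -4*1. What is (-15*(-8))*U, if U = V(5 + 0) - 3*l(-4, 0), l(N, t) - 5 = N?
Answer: -840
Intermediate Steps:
l(N, t) = 5 + N
V(T) = -4
U = -7 (U = -4 - 3*(5 - 4) = -4 - 3*1 = -4 - 3 = -7)
(-15*(-8))*U = -15*(-8)*(-7) = 120*(-7) = -840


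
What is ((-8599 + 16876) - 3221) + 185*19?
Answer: 8571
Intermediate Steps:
((-8599 + 16876) - 3221) + 185*19 = (8277 - 3221) + 3515 = 5056 + 3515 = 8571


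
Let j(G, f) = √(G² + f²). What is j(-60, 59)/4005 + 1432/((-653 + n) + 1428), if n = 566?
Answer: 1432/1341 + √7081/4005 ≈ 1.0889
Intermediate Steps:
j(-60, 59)/4005 + 1432/((-653 + n) + 1428) = √((-60)² + 59²)/4005 + 1432/((-653 + 566) + 1428) = √(3600 + 3481)*(1/4005) + 1432/(-87 + 1428) = √7081*(1/4005) + 1432/1341 = √7081/4005 + 1432*(1/1341) = √7081/4005 + 1432/1341 = 1432/1341 + √7081/4005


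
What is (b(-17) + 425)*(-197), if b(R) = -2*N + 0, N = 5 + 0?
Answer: -81755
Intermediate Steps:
N = 5
b(R) = -10 (b(R) = -2*5 + 0 = -10 + 0 = -10)
(b(-17) + 425)*(-197) = (-10 + 425)*(-197) = 415*(-197) = -81755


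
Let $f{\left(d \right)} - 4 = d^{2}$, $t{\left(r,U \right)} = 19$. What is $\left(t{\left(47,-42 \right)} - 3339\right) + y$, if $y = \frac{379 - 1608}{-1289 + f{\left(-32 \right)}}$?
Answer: $- \frac{865291}{261} \approx -3315.3$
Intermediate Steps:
$f{\left(d \right)} = 4 + d^{2}$
$y = \frac{1229}{261}$ ($y = \frac{379 - 1608}{-1289 + \left(4 + \left(-32\right)^{2}\right)} = - \frac{1229}{-1289 + \left(4 + 1024\right)} = - \frac{1229}{-1289 + 1028} = - \frac{1229}{-261} = \left(-1229\right) \left(- \frac{1}{261}\right) = \frac{1229}{261} \approx 4.7088$)
$\left(t{\left(47,-42 \right)} - 3339\right) + y = \left(19 - 3339\right) + \frac{1229}{261} = -3320 + \frac{1229}{261} = - \frac{865291}{261}$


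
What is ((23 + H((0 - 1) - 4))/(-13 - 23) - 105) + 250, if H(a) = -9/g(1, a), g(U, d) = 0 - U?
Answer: 1297/9 ≈ 144.11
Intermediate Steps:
g(U, d) = -U
H(a) = 9 (H(a) = -9/((-1*1)) = -9/(-1) = -9*(-1) = 9)
((23 + H((0 - 1) - 4))/(-13 - 23) - 105) + 250 = ((23 + 9)/(-13 - 23) - 105) + 250 = (32/(-36) - 105) + 250 = (32*(-1/36) - 105) + 250 = (-8/9 - 105) + 250 = -953/9 + 250 = 1297/9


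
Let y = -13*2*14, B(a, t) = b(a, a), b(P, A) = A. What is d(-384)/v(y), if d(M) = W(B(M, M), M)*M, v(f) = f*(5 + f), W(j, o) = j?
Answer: 36864/32669 ≈ 1.1284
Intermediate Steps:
B(a, t) = a
y = -364 (y = -26*14 = -364)
d(M) = M**2 (d(M) = M*M = M**2)
d(-384)/v(y) = (-384)**2/((-364*(5 - 364))) = 147456/((-364*(-359))) = 147456/130676 = 147456*(1/130676) = 36864/32669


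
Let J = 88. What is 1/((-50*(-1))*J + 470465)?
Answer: 1/474865 ≈ 2.1059e-6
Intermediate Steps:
1/((-50*(-1))*J + 470465) = 1/(-50*(-1)*88 + 470465) = 1/(50*88 + 470465) = 1/(4400 + 470465) = 1/474865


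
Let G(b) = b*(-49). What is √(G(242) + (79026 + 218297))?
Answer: √285465 ≈ 534.29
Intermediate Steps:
G(b) = -49*b
√(G(242) + (79026 + 218297)) = √(-49*242 + (79026 + 218297)) = √(-11858 + 297323) = √285465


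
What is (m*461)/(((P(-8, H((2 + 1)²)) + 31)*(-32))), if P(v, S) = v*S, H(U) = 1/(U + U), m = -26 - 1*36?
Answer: 128619/4400 ≈ 29.232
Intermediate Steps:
m = -62 (m = -26 - 36 = -62)
H(U) = 1/(2*U)
P(v, S) = S*v
(m*461)/(((P(-8, H((2 + 1)²)) + 31)*(-32))) = (-62*461)/((((1/(2*((2 + 1)²)))*(-8) + 31)*(-32))) = -28582*(-1/(32*((1/(2*(3²)))*(-8) + 31))) = -28582*(-1/(32*(((½)/9)*(-8) + 31))) = -28582*(-1/(32*(((½)*(⅑))*(-8) + 31))) = -28582*(-1/(32*((1/18)*(-8) + 31))) = -28582*(-1/(32*(-4/9 + 31))) = -28582/((275/9)*(-32)) = -28582/(-8800/9) = -28582*(-9/8800) = 128619/4400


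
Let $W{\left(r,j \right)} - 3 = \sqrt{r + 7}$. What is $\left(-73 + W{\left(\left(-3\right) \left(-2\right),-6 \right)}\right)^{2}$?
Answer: $\left(70 - \sqrt{13}\right)^{2} \approx 4408.2$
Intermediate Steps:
$W{\left(r,j \right)} = 3 + \sqrt{7 + r}$ ($W{\left(r,j \right)} = 3 + \sqrt{r + 7} = 3 + \sqrt{7 + r}$)
$\left(-73 + W{\left(\left(-3\right) \left(-2\right),-6 \right)}\right)^{2} = \left(-73 + \left(3 + \sqrt{7 - -6}\right)\right)^{2} = \left(-73 + \left(3 + \sqrt{7 + 6}\right)\right)^{2} = \left(-73 + \left(3 + \sqrt{13}\right)\right)^{2} = \left(-70 + \sqrt{13}\right)^{2}$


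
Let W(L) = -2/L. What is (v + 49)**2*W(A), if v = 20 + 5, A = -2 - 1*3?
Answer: 10952/5 ≈ 2190.4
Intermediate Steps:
A = -5 (A = -2 - 3 = -5)
v = 25
(v + 49)**2*W(A) = (25 + 49)**2*(-2/(-5)) = 74**2*(-2*(-1/5)) = 5476*(2/5) = 10952/5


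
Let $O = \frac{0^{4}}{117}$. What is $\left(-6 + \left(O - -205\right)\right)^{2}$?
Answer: $39601$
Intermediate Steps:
$O = 0$ ($O = 0 \cdot \frac{1}{117} = 0$)
$\left(-6 + \left(O - -205\right)\right)^{2} = \left(-6 + \left(0 - -205\right)\right)^{2} = \left(-6 + \left(0 + 205\right)\right)^{2} = \left(-6 + 205\right)^{2} = 199^{2} = 39601$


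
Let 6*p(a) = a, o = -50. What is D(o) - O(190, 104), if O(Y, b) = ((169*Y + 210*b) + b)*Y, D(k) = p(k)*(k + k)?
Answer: -30808280/3 ≈ -1.0269e+7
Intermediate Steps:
p(a) = a/6
D(k) = k²/3 (D(k) = (k/6)*(k + k) = (k/6)*(2*k) = k²/3)
O(Y, b) = Y*(169*Y + 211*b) (O(Y, b) = (169*Y + 211*b)*Y = Y*(169*Y + 211*b))
D(o) - O(190, 104) = (⅓)*(-50)² - 190*(169*190 + 211*104) = (⅓)*2500 - 190*(32110 + 21944) = 2500/3 - 190*54054 = 2500/3 - 1*10270260 = 2500/3 - 10270260 = -30808280/3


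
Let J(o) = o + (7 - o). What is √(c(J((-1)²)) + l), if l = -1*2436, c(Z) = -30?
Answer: 3*I*√274 ≈ 49.659*I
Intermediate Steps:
J(o) = 7
l = -2436
√(c(J((-1)²)) + l) = √(-30 - 2436) = √(-2466) = 3*I*√274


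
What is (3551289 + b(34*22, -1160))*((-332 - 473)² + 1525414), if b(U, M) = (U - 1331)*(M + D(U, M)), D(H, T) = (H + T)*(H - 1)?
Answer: 399160724810659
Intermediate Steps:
D(H, T) = (-1 + H)*(H + T) (D(H, T) = (H + T)*(-1 + H) = (-1 + H)*(H + T))
b(U, M) = (-1331 + U)*(U² - U + M*U) (b(U, M) = (U - 1331)*(M + (U² - U - M + U*M)) = (-1331 + U)*(M + (U² - U - M + M*U)) = (-1331 + U)*(M + (U² - M - U + M*U)) = (-1331 + U)*(U² - U + M*U))
(3551289 + b(34*22, -1160))*((-332 - 473)² + 1525414) = (3551289 + (34*22)*(1331 + (34*22)² - 45288*22 - 1331*(-1160) - 39440*22))*((-332 - 473)² + 1525414) = (3551289 + 748*(1331 + 748² - 1332*748 + 1543960 - 1160*748))*((-805)² + 1525414) = (3551289 + 748*(1331 + 559504 - 996336 + 1543960 - 867680))*(648025 + 1525414) = (3551289 + 748*240779)*2173439 = (3551289 + 180102692)*2173439 = 183653981*2173439 = 399160724810659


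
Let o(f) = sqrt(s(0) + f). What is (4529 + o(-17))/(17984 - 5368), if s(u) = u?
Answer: 4529/12616 + I*sqrt(17)/12616 ≈ 0.35899 + 0.00032682*I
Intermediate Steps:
o(f) = sqrt(f) (o(f) = sqrt(0 + f) = sqrt(f))
(4529 + o(-17))/(17984 - 5368) = (4529 + sqrt(-17))/(17984 - 5368) = (4529 + I*sqrt(17))/12616 = (4529 + I*sqrt(17))*(1/12616) = 4529/12616 + I*sqrt(17)/12616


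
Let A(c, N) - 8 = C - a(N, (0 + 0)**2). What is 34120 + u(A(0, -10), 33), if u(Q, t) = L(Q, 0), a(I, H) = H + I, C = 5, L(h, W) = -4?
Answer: 34116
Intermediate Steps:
A(c, N) = 13 - N (A(c, N) = 8 + (5 - ((0 + 0)**2 + N)) = 8 + (5 - (0**2 + N)) = 8 + (5 - (0 + N)) = 8 + (5 - N) = 13 - N)
u(Q, t) = -4
34120 + u(A(0, -10), 33) = 34120 - 4 = 34116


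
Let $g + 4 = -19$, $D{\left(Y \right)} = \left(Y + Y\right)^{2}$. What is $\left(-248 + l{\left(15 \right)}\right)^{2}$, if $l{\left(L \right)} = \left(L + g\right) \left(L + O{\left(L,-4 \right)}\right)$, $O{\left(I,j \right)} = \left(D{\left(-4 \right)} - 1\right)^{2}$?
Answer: $1031694400$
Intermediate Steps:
$D{\left(Y \right)} = 4 Y^{2}$ ($D{\left(Y \right)} = \left(2 Y\right)^{2} = 4 Y^{2}$)
$g = -23$ ($g = -4 - 19 = -23$)
$O{\left(I,j \right)} = 3969$ ($O{\left(I,j \right)} = \left(4 \left(-4\right)^{2} - 1\right)^{2} = \left(4 \cdot 16 - 1\right)^{2} = \left(64 - 1\right)^{2} = 63^{2} = 3969$)
$l{\left(L \right)} = \left(-23 + L\right) \left(3969 + L\right)$ ($l{\left(L \right)} = \left(L - 23\right) \left(L + 3969\right) = \left(-23 + L\right) \left(3969 + L\right)$)
$\left(-248 + l{\left(15 \right)}\right)^{2} = \left(-248 + \left(-91287 + 15^{2} + 3946 \cdot 15\right)\right)^{2} = \left(-248 + \left(-91287 + 225 + 59190\right)\right)^{2} = \left(-248 - 31872\right)^{2} = \left(-32120\right)^{2} = 1031694400$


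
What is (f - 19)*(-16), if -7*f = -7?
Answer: 288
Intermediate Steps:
f = 1 (f = -⅐*(-7) = 1)
(f - 19)*(-16) = (1 - 19)*(-16) = -18*(-16) = 288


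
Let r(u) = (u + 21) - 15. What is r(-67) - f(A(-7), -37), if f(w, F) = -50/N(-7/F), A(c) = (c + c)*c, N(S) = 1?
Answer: -11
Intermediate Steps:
r(u) = 6 + u (r(u) = (21 + u) - 15 = 6 + u)
A(c) = 2*c² (A(c) = (2*c)*c = 2*c²)
f(w, F) = -50 (f(w, F) = -50/1 = -50*1 = -50)
r(-67) - f(A(-7), -37) = (6 - 67) - 1*(-50) = -61 + 50 = -11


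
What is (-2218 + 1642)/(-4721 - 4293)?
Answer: 288/4507 ≈ 0.063901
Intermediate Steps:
(-2218 + 1642)/(-4721 - 4293) = -576/(-9014) = -576*(-1/9014) = 288/4507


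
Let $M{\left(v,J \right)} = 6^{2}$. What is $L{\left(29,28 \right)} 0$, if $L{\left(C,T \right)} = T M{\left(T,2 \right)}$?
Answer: $0$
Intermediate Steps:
$M{\left(v,J \right)} = 36$
$L{\left(C,T \right)} = 36 T$ ($L{\left(C,T \right)} = T 36 = 36 T$)
$L{\left(29,28 \right)} 0 = 36 \cdot 28 \cdot 0 = 1008 \cdot 0 = 0$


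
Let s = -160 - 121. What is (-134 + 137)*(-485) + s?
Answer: -1736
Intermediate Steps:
s = -281
(-134 + 137)*(-485) + s = (-134 + 137)*(-485) - 281 = 3*(-485) - 281 = -1455 - 281 = -1736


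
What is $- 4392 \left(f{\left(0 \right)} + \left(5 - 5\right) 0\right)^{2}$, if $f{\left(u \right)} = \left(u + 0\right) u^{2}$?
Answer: $0$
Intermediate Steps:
$f{\left(u \right)} = u^{3}$ ($f{\left(u \right)} = u u^{2} = u^{3}$)
$- 4392 \left(f{\left(0 \right)} + \left(5 - 5\right) 0\right)^{2} = - 4392 \left(0^{3} + \left(5 - 5\right) 0\right)^{2} = - 4392 \left(0 + 0 \cdot 0\right)^{2} = - 4392 \left(0 + 0\right)^{2} = - 4392 \cdot 0^{2} = \left(-4392\right) 0 = 0$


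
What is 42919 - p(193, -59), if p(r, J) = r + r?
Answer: 42533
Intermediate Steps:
p(r, J) = 2*r
42919 - p(193, -59) = 42919 - 2*193 = 42919 - 1*386 = 42919 - 386 = 42533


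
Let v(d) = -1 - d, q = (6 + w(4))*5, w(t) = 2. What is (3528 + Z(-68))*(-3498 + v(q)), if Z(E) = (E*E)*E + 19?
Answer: 1100222015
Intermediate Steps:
q = 40 (q = (6 + 2)*5 = 8*5 = 40)
Z(E) = 19 + E³ (Z(E) = E²*E + 19 = E³ + 19 = 19 + E³)
(3528 + Z(-68))*(-3498 + v(q)) = (3528 + (19 + (-68)³))*(-3498 + (-1 - 1*40)) = (3528 + (19 - 314432))*(-3498 + (-1 - 40)) = (3528 - 314413)*(-3498 - 41) = -310885*(-3539) = 1100222015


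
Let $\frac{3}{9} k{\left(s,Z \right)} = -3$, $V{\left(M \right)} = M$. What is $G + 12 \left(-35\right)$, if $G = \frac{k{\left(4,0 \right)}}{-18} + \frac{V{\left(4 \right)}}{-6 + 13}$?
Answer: $- \frac{5865}{14} \approx -418.93$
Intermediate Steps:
$k{\left(s,Z \right)} = -9$ ($k{\left(s,Z \right)} = 3 \left(-3\right) = -9$)
$G = \frac{15}{14}$ ($G = - \frac{9}{-18} + \frac{4}{-6 + 13} = \left(-9\right) \left(- \frac{1}{18}\right) + \frac{4}{7} = \frac{1}{2} + 4 \cdot \frac{1}{7} = \frac{1}{2} + \frac{4}{7} = \frac{15}{14} \approx 1.0714$)
$G + 12 \left(-35\right) = \frac{15}{14} + 12 \left(-35\right) = \frac{15}{14} - 420 = - \frac{5865}{14}$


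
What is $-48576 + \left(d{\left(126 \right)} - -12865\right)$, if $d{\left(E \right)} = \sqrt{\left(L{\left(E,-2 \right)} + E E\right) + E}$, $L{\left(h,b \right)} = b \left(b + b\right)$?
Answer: $-35711 + \sqrt{16010} \approx -35585.0$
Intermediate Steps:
$L{\left(h,b \right)} = 2 b^{2}$ ($L{\left(h,b \right)} = b 2 b = 2 b^{2}$)
$d{\left(E \right)} = \sqrt{8 + E + E^{2}}$ ($d{\left(E \right)} = \sqrt{\left(2 \left(-2\right)^{2} + E E\right) + E} = \sqrt{\left(2 \cdot 4 + E^{2}\right) + E} = \sqrt{\left(8 + E^{2}\right) + E} = \sqrt{8 + E + E^{2}}$)
$-48576 + \left(d{\left(126 \right)} - -12865\right) = -48576 + \left(\sqrt{8 + 126 + 126^{2}} - -12865\right) = -48576 + \left(\sqrt{8 + 126 + 15876} + 12865\right) = -48576 + \left(\sqrt{16010} + 12865\right) = -48576 + \left(12865 + \sqrt{16010}\right) = -35711 + \sqrt{16010}$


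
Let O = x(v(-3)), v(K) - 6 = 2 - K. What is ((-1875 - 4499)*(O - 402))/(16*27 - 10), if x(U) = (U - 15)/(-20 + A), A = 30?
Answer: 6412244/1055 ≈ 6078.0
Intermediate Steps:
v(K) = 8 - K (v(K) = 6 + (2 - K) = 8 - K)
x(U) = -3/2 + U/10 (x(U) = (U - 15)/(-20 + 30) = (-15 + U)/10 = (-15 + U)*(1/10) = -3/2 + U/10)
O = -2/5 (O = -3/2 + (8 - 1*(-3))/10 = -3/2 + (8 + 3)/10 = -3/2 + (1/10)*11 = -3/2 + 11/10 = -2/5 ≈ -0.40000)
((-1875 - 4499)*(O - 402))/(16*27 - 10) = ((-1875 - 4499)*(-2/5 - 402))/(16*27 - 10) = (-6374*(-2012/5))/(432 - 10) = (12824488/5)/422 = (12824488/5)*(1/422) = 6412244/1055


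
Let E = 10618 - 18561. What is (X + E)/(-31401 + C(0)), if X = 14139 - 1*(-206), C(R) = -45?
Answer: -1067/5241 ≈ -0.20359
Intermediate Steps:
E = -7943
X = 14345 (X = 14139 + 206 = 14345)
(X + E)/(-31401 + C(0)) = (14345 - 7943)/(-31401 - 45) = 6402/(-31446) = 6402*(-1/31446) = -1067/5241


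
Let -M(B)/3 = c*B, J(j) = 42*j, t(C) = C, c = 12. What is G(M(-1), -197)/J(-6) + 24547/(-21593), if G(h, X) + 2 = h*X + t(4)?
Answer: 73454263/2720718 ≈ 26.998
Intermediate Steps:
M(B) = -36*B
G(h, X) = 2 + X*h (G(h, X) = -2 + (h*X + 4) = -2 + (X*h + 4) = -2 + (4 + X*h) = 2 + X*h)
G(M(-1), -197)/J(-6) + 24547/(-21593) = (2 - (-7092)*(-1))/((42*(-6))) + 24547/(-21593) = (2 - 197*36)/(-252) + 24547*(-1/21593) = (2 - 7092)*(-1/252) - 24547/21593 = -7090*(-1/252) - 24547/21593 = 3545/126 - 24547/21593 = 73454263/2720718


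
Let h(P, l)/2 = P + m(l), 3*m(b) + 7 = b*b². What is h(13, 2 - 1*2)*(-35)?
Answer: -2240/3 ≈ -746.67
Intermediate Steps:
m(b) = -7/3 + b³/3 (m(b) = -7/3 + (b*b²)/3 = -7/3 + b³/3)
h(P, l) = -14/3 + 2*P + 2*l³/3 (h(P, l) = 2*(P + (-7/3 + l³/3)) = 2*(-7/3 + P + l³/3) = -14/3 + 2*P + 2*l³/3)
h(13, 2 - 1*2)*(-35) = (-14/3 + 2*13 + 2*(2 - 1*2)³/3)*(-35) = (-14/3 + 26 + 2*(2 - 2)³/3)*(-35) = (-14/3 + 26 + (⅔)*0³)*(-35) = (-14/3 + 26 + (⅔)*0)*(-35) = (-14/3 + 26 + 0)*(-35) = (64/3)*(-35) = -2240/3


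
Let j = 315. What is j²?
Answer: 99225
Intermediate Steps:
j² = 315² = 99225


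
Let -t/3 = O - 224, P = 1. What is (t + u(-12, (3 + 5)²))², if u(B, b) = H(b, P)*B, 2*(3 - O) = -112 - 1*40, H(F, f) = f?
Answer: 178929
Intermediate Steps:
O = 79 (O = 3 - (-112 - 1*40)/2 = 3 - (-112 - 40)/2 = 3 - ½*(-152) = 3 + 76 = 79)
u(B, b) = B (u(B, b) = 1*B = B)
t = 435 (t = -3*(79 - 224) = -3*(-145) = 435)
(t + u(-12, (3 + 5)²))² = (435 - 12)² = 423² = 178929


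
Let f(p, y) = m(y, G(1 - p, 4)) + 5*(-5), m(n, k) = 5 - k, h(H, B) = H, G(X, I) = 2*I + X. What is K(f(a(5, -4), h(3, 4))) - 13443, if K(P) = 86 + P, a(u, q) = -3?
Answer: -13389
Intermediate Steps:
G(X, I) = X + 2*I
f(p, y) = -29 + p (f(p, y) = (5 - ((1 - p) + 2*4)) + 5*(-5) = (5 - ((1 - p) + 8)) - 25 = (5 - (9 - p)) - 25 = (5 + (-9 + p)) - 25 = (-4 + p) - 25 = -29 + p)
K(f(a(5, -4), h(3, 4))) - 13443 = (86 + (-29 - 3)) - 13443 = (86 - 32) - 13443 = 54 - 13443 = -13389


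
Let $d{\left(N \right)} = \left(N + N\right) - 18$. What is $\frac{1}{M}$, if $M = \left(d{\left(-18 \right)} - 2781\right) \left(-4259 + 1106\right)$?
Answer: $\frac{1}{8938755} \approx 1.1187 \cdot 10^{-7}$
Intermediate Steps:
$d{\left(N \right)} = -18 + 2 N$ ($d{\left(N \right)} = 2 N - 18 = -18 + 2 N$)
$M = 8938755$ ($M = \left(\left(-18 + 2 \left(-18\right)\right) - 2781\right) \left(-4259 + 1106\right) = \left(\left(-18 - 36\right) - 2781\right) \left(-3153\right) = \left(-54 - 2781\right) \left(-3153\right) = \left(-2835\right) \left(-3153\right) = 8938755$)
$\frac{1}{M} = \frac{1}{8938755}$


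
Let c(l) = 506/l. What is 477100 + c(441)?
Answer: 210401606/441 ≈ 4.7710e+5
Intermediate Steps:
477100 + c(441) = 477100 + 506/441 = 210401606/441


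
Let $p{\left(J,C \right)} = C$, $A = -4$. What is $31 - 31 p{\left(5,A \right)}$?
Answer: $155$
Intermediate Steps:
$31 - 31 p{\left(5,A \right)} = 31 - -124 = 31 + 124 = 155$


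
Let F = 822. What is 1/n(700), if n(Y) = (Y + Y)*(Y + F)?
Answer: 1/2130800 ≈ 4.6931e-7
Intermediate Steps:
n(Y) = 2*Y*(822 + Y) (n(Y) = (Y + Y)*(Y + 822) = (2*Y)*(822 + Y) = 2*Y*(822 + Y))
1/n(700) = 1/(2*700*(822 + 700)) = 1/(2*700*1522) = 1/2130800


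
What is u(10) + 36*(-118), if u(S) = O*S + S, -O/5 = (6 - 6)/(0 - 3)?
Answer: -4238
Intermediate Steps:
O = 0 (O = -5*(6 - 6)/(0 - 3) = -0/(-3) = -0*(-1)/3 = -5*0 = 0)
u(S) = S (u(S) = 0*S + S = 0 + S = S)
u(10) + 36*(-118) = 10 + 36*(-118) = 10 - 4248 = -4238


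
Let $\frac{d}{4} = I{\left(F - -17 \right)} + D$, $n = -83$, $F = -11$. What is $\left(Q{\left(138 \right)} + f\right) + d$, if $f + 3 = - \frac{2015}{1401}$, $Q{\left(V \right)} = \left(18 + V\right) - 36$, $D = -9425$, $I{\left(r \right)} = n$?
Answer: $- \frac{53120930}{1401} \approx -37916.0$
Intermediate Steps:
$I{\left(r \right)} = -83$
$Q{\left(V \right)} = -18 + V$
$f = - \frac{6218}{1401}$ ($f = -3 - \frac{2015}{1401} = - \frac{6218}{1401} \approx -4.4383$)
$d = -38032$ ($d = 4 \left(-83 - 9425\right) = 4 \left(-9508\right) = -38032$)
$\left(Q{\left(138 \right)} + f\right) + d = \left(\left(-18 + 138\right) - \frac{6218}{1401}\right) - 38032 = \left(120 - \frac{6218}{1401}\right) - 38032 = \frac{161902}{1401} - 38032 = - \frac{53120930}{1401}$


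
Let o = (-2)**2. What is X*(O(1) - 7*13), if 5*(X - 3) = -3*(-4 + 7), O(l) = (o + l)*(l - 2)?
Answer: -576/5 ≈ -115.20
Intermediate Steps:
o = 4
O(l) = (-2 + l)*(4 + l) (O(l) = (4 + l)*(l - 2) = (4 + l)*(-2 + l) = (-2 + l)*(4 + l))
X = 6/5 (X = 3 + (-3*(-4 + 7))/5 = 3 + (-3*3)/5 = 3 + (1/5)*(-9) = 3 - 9/5 = 6/5 ≈ 1.2000)
X*(O(1) - 7*13) = 6*((-8 + 1**2 + 2*1) - 7*13)/5 = 6*((-8 + 1 + 2) - 91)/5 = 6*(-5 - 91)/5 = (6/5)*(-96) = -576/5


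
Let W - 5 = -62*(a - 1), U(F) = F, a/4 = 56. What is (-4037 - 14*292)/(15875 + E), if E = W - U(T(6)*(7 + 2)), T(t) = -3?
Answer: -8125/2081 ≈ -3.9044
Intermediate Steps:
a = 224 (a = 4*56 = 224)
W = -13821 (W = 5 - 62*(224 - 1) = 5 - 62*223 = 5 - 13826 = -13821)
E = -13794 (E = -13821 - (-3)*(7 + 2) = -13821 - (-3)*9 = -13821 - 1*(-27) = -13821 + 27 = -13794)
(-4037 - 14*292)/(15875 + E) = (-4037 - 14*292)/(15875 - 13794) = (-4037 - 4088)/2081 = -8125*1/2081 = -8125/2081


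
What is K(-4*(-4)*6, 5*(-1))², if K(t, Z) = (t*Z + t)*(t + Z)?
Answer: 1221083136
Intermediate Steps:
K(t, Z) = (Z + t)*(t + Z*t) (K(t, Z) = (Z*t + t)*(Z + t) = (t + Z*t)*(Z + t) = (Z + t)*(t + Z*t))
K(-4*(-4)*6, 5*(-1))² = ((-4*(-4)*6)*(5*(-1) - 4*(-4)*6 + (5*(-1))² + (5*(-1))*(-4*(-4)*6)))² = ((16*6)*(-5 + 16*6 + (-5)² - 80*6))² = (96*(-5 + 96 + 25 - 5*96))² = (96*(-5 + 96 + 25 - 480))² = (96*(-364))² = (-34944)² = 1221083136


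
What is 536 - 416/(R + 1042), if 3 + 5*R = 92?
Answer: 2838184/5299 ≈ 535.61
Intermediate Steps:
R = 89/5 (R = -3/5 + (1/5)*92 = -3/5 + 92/5 = 89/5 ≈ 17.800)
536 - 416/(R + 1042) = 536 - 416/(89/5 + 1042) = 536 - 416/(5299/5) = 536 + (5/5299)*(-416) = 536 - 2080/5299 = 2838184/5299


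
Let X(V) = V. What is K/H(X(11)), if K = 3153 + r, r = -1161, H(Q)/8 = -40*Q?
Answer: -249/440 ≈ -0.56591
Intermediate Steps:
H(Q) = -320*Q (H(Q) = 8*(-40*Q) = -320*Q)
K = 1992 (K = 3153 - 1161 = 1992)
K/H(X(11)) = 1992/((-320*11)) = 1992/(-3520) = 1992*(-1/3520) = -249/440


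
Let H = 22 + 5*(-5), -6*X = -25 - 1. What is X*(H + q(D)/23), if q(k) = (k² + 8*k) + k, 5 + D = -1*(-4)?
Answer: -1001/69 ≈ -14.507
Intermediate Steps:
D = -1 (D = -5 - 1*(-4) = -5 + 4 = -1)
q(k) = k² + 9*k
X = 13/3 (X = -(-25 - 1)/6 = -⅙*(-26) = 13/3 ≈ 4.3333)
H = -3 (H = 22 - 25 = -3)
X*(H + q(D)/23) = 13*(-3 - (9 - 1)/23)/3 = 13*(-3 - 1*8*(1/23))/3 = 13*(-3 - 8*1/23)/3 = 13*(-3 - 8/23)/3 = (13/3)*(-77/23) = -1001/69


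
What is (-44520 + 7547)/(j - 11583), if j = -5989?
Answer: 36973/17572 ≈ 2.1041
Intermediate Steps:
(-44520 + 7547)/(j - 11583) = (-44520 + 7547)/(-5989 - 11583) = -36973/(-17572) = -36973*(-1/17572) = 36973/17572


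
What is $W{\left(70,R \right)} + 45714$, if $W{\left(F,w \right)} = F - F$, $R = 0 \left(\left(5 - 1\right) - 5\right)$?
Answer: $45714$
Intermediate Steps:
$R = 0$ ($R = 0 \left(4 - 5\right) = 0 \left(-1\right) = 0$)
$W{\left(F,w \right)} = 0$
$W{\left(70,R \right)} + 45714 = 0 + 45714 = 45714$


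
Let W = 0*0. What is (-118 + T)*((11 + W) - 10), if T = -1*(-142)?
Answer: 24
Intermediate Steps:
W = 0
T = 142
(-118 + T)*((11 + W) - 10) = (-118 + 142)*((11 + 0) - 10) = 24*(11 - 10) = 24*1 = 24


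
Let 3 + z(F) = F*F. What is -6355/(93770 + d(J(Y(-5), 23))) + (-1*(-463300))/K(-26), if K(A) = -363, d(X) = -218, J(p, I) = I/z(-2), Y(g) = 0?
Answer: -4816105385/3773264 ≈ -1276.4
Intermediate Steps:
z(F) = -3 + F² (z(F) = -3 + F*F = -3 + F²)
J(p, I) = I (J(p, I) = I/(-3 + (-2)²) = I/(-3 + 4) = I/1 = I*1 = I)
-6355/(93770 + d(J(Y(-5), 23))) + (-1*(-463300))/K(-26) = -6355/(93770 - 218) - 1*(-463300)/(-363) = -6355/93552 + 463300*(-1/363) = -6355*1/93552 - 463300/363 = -6355/93552 - 463300/363 = -4816105385/3773264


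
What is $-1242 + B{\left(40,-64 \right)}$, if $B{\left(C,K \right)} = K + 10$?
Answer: $-1296$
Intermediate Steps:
$B{\left(C,K \right)} = 10 + K$
$-1242 + B{\left(40,-64 \right)} = -1242 + \left(10 - 64\right) = -1242 - 54 = -1296$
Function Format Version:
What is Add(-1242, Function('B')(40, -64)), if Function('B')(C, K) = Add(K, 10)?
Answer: -1296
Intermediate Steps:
Function('B')(C, K) = Add(10, K)
Add(-1242, Function('B')(40, -64)) = Add(-1242, Add(10, -64)) = Add(-1242, -54) = -1296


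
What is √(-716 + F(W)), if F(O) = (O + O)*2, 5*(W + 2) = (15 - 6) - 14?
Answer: 2*I*√182 ≈ 26.981*I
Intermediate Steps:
W = -3 (W = -2 + ((15 - 6) - 14)/5 = -2 + (9 - 14)/5 = -2 + (⅕)*(-5) = -2 - 1 = -3)
F(O) = 4*O (F(O) = (2*O)*2 = 4*O)
√(-716 + F(W)) = √(-716 + 4*(-3)) = √(-716 - 12) = √(-728) = 2*I*√182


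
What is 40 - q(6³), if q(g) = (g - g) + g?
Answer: -176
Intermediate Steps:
q(g) = g (q(g) = 0 + g = g)
40 - q(6³) = 40 - 1*6³ = 40 - 1*216 = 40 - 216 = -176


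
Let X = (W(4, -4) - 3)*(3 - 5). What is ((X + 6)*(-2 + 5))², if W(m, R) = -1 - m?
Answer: 4356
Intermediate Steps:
X = 16 (X = ((-1 - 1*4) - 3)*(3 - 5) = ((-1 - 4) - 3)*(-2) = (-5 - 3)*(-2) = -8*(-2) = 16)
((X + 6)*(-2 + 5))² = ((16 + 6)*(-2 + 5))² = (22*3)² = 66² = 4356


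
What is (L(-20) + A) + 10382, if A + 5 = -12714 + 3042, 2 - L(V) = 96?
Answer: 611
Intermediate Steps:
L(V) = -94 (L(V) = 2 - 1*96 = 2 - 96 = -94)
A = -9677 (A = -5 + (-12714 + 3042) = -5 - 9672 = -9677)
(L(-20) + A) + 10382 = (-94 - 9677) + 10382 = -9771 + 10382 = 611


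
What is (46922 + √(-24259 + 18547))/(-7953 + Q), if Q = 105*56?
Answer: -46922/2073 - 4*I*√357/2073 ≈ -22.635 - 0.036458*I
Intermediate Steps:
Q = 5880
(46922 + √(-24259 + 18547))/(-7953 + Q) = (46922 + √(-24259 + 18547))/(-7953 + 5880) = (46922 + √(-5712))/(-2073) = (46922 + 4*I*√357)*(-1/2073) = -46922/2073 - 4*I*√357/2073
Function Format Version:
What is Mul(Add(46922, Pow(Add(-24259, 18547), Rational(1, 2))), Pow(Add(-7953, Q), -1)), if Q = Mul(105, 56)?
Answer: Add(Rational(-46922, 2073), Mul(Rational(-4, 2073), I, Pow(357, Rational(1, 2)))) ≈ Add(-22.635, Mul(-0.036458, I))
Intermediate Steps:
Q = 5880
Mul(Add(46922, Pow(Add(-24259, 18547), Rational(1, 2))), Pow(Add(-7953, Q), -1)) = Mul(Add(46922, Pow(Add(-24259, 18547), Rational(1, 2))), Pow(Add(-7953, 5880), -1)) = Mul(Add(46922, Pow(-5712, Rational(1, 2))), Pow(-2073, -1)) = Mul(Add(46922, Mul(4, I, Pow(357, Rational(1, 2)))), Rational(-1, 2073)) = Add(Rational(-46922, 2073), Mul(Rational(-4, 2073), I, Pow(357, Rational(1, 2))))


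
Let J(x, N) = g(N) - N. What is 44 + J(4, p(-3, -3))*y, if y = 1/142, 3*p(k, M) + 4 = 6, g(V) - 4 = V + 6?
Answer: 3129/71 ≈ 44.070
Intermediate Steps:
g(V) = 10 + V (g(V) = 4 + (V + 6) = 4 + (6 + V) = 10 + V)
p(k, M) = ⅔ (p(k, M) = -4/3 + (⅓)*6 = -4/3 + 2 = ⅔)
J(x, N) = 10 (J(x, N) = (10 + N) - N = 10)
y = 1/142 ≈ 0.0070423
44 + J(4, p(-3, -3))*y = 44 + 10*(1/142) = 44 + 5/71 = 3129/71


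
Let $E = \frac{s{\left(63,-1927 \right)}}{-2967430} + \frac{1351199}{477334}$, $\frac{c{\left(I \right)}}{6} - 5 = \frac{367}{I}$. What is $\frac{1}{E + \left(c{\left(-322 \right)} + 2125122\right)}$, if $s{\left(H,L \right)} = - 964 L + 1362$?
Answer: $\frac{22804929229082}{48463835277213055253} \approx 4.7056 \cdot 10^{-7}$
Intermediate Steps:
$s{\left(H,L \right)} = 1362 - 964 L$
$c{\left(I \right)} = 30 + \frac{2202}{I}$ ($c{\left(I \right)} = 30 + 6 \frac{367}{I} = 30 + \frac{2202}{I}$)
$E = \frac{312222931591}{141645523162}$ ($E = \frac{1362 - -1857628}{-2967430} + \frac{1351199}{477334} = \left(1362 + 1857628\right) \left(- \frac{1}{2967430}\right) + 1351199 \cdot \frac{1}{477334} = 1858990 \left(- \frac{1}{2967430}\right) + \frac{1351199}{477334} = - \frac{185899}{296743} + \frac{1351199}{477334} = \frac{312222931591}{141645523162} \approx 2.2043$)
$\frac{1}{E + \left(c{\left(-322 \right)} + 2125122\right)} = \frac{1}{\frac{312222931591}{141645523162} + \left(\left(30 + \frac{2202}{-322}\right) + 2125122\right)} = \frac{1}{\frac{312222931591}{141645523162} + \left(\left(30 + 2202 \left(- \frac{1}{322}\right)\right) + 2125122\right)} = \frac{1}{\frac{312222931591}{141645523162} + \left(\left(30 - \frac{1101}{161}\right) + 2125122\right)} = \frac{1}{\frac{312222931591}{141645523162} + \left(\frac{3729}{161} + 2125122\right)} = \frac{1}{\frac{312222931591}{141645523162} + \frac{342148371}{161}} = \frac{1}{\frac{48463835277213055253}{22804929229082}} = \frac{22804929229082}{48463835277213055253}$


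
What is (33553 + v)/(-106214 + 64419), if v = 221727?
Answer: -51056/8359 ≈ -6.1079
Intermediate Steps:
(33553 + v)/(-106214 + 64419) = (33553 + 221727)/(-106214 + 64419) = 255280/(-41795) = 255280*(-1/41795) = -51056/8359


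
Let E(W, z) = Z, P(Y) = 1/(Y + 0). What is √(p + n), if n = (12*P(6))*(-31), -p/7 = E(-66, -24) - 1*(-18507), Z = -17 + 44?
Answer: 10*I*√1298 ≈ 360.28*I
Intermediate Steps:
Z = 27
P(Y) = 1/Y
E(W, z) = 27
p = -129738 (p = -7*(27 - 1*(-18507)) = -7*(27 + 18507) = -7*18534 = -129738)
n = -62 (n = (12/6)*(-31) = (12*(⅙))*(-31) = 2*(-31) = -62)
√(p + n) = √(-129738 - 62) = √(-129800) = 10*I*√1298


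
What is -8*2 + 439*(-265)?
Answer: -116351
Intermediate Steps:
-8*2 + 439*(-265) = -16 - 116335 = -116351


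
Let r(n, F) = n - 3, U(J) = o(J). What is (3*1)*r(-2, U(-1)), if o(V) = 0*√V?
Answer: -15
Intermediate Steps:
o(V) = 0
U(J) = 0
r(n, F) = -3 + n
(3*1)*r(-2, U(-1)) = (3*1)*(-3 - 2) = 3*(-5) = -15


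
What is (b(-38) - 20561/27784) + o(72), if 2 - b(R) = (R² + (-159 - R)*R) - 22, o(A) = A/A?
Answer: -167196889/27784 ≈ -6017.7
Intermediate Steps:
o(A) = 1
b(R) = 24 - R² - R*(-159 - R) (b(R) = 2 - ((R² + (-159 - R)*R) - 22) = 2 - ((R² + R*(-159 - R)) - 22) = 2 - (-22 + R² + R*(-159 - R)) = 2 + (22 - R² - R*(-159 - R)) = 24 - R² - R*(-159 - R))
(b(-38) - 20561/27784) + o(72) = ((24 + 159*(-38)) - 20561/27784) + 1 = ((24 - 6042) - 20561*1/27784) + 1 = (-6018 - 20561/27784) + 1 = -167224673/27784 + 1 = -167196889/27784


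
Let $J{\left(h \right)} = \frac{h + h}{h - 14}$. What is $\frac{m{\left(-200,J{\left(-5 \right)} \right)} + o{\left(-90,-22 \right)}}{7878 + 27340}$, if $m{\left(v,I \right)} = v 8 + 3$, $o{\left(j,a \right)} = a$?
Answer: $- \frac{1619}{35218} \approx -0.045971$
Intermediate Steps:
$J{\left(h \right)} = \frac{2 h}{-14 + h}$
$m{\left(v,I \right)} = 3 + 8 v$ ($m{\left(v,I \right)} = 8 v + 3 = 3 + 8 v$)
$\frac{m{\left(-200,J{\left(-5 \right)} \right)} + o{\left(-90,-22 \right)}}{7878 + 27340} = \frac{\left(3 + 8 \left(-200\right)\right) - 22}{7878 + 27340} = \frac{\left(3 - 1600\right) - 22}{35218} = \left(-1597 - 22\right) \frac{1}{35218} = \left(-1619\right) \frac{1}{35218} = - \frac{1619}{35218}$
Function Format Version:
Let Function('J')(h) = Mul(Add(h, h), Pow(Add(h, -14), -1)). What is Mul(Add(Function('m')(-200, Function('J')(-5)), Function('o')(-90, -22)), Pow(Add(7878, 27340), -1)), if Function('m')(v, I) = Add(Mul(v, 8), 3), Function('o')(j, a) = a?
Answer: Rational(-1619, 35218) ≈ -0.045971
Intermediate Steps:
Function('J')(h) = Mul(2, h, Pow(Add(-14, h), -1)) (Function('J')(h) = Mul(Mul(2, h), Pow(Add(-14, h), -1)) = Mul(2, h, Pow(Add(-14, h), -1)))
Function('m')(v, I) = Add(3, Mul(8, v)) (Function('m')(v, I) = Add(Mul(8, v), 3) = Add(3, Mul(8, v)))
Mul(Add(Function('m')(-200, Function('J')(-5)), Function('o')(-90, -22)), Pow(Add(7878, 27340), -1)) = Mul(Add(Add(3, Mul(8, -200)), -22), Pow(Add(7878, 27340), -1)) = Mul(Add(Add(3, -1600), -22), Pow(35218, -1)) = Mul(Add(-1597, -22), Rational(1, 35218)) = Mul(-1619, Rational(1, 35218)) = Rational(-1619, 35218)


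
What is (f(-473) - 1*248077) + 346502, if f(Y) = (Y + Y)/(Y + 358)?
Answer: 11319821/115 ≈ 98433.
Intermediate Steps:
f(Y) = 2*Y/(358 + Y) (f(Y) = (2*Y)/(358 + Y) = 2*Y/(358 + Y))
(f(-473) - 1*248077) + 346502 = (2*(-473)/(358 - 473) - 1*248077) + 346502 = (2*(-473)/(-115) - 248077) + 346502 = (2*(-473)*(-1/115) - 248077) + 346502 = (946/115 - 248077) + 346502 = -28527909/115 + 346502 = 11319821/115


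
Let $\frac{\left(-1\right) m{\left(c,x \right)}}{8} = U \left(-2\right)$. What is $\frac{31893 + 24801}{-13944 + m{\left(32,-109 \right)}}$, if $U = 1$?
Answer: $- \frac{28347}{6964} \approx -4.0705$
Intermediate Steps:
$m{\left(c,x \right)} = 16$ ($m{\left(c,x \right)} = - 8 \cdot 1 \left(-2\right) = \left(-8\right) \left(-2\right) = 16$)
$\frac{31893 + 24801}{-13944 + m{\left(32,-109 \right)}} = \frac{31893 + 24801}{-13944 + 16} = \frac{56694}{-13928} = 56694 \left(- \frac{1}{13928}\right) = - \frac{28347}{6964}$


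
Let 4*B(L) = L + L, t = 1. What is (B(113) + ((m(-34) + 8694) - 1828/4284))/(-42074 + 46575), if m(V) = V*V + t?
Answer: 21220951/9641142 ≈ 2.2011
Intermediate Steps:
B(L) = L/2 (B(L) = (L + L)/4 = (2*L)/4 = L/2)
m(V) = 1 + V² (m(V) = V*V + 1 = V² + 1 = 1 + V²)
(B(113) + ((m(-34) + 8694) - 1828/4284))/(-42074 + 46575) = ((½)*113 + (((1 + (-34)²) + 8694) - 1828/4284))/(-42074 + 46575) = (113/2 + (((1 + 1156) + 8694) - 1828*1/4284))/4501 = (113/2 + ((1157 + 8694) - 457/1071))*(1/4501) = (113/2 + (9851 - 457/1071))*(1/4501) = (113/2 + 10549964/1071)*(1/4501) = (21220951/2142)*(1/4501) = 21220951/9641142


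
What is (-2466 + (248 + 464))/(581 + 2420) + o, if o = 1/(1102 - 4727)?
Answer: -6361251/10878625 ≈ -0.58475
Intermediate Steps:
o = -1/3625 (o = 1/(-3625) = -1/3625 ≈ -0.00027586)
(-2466 + (248 + 464))/(581 + 2420) + o = (-2466 + (248 + 464))/(581 + 2420) - 1/3625 = (-2466 + 712)/3001 - 1/3625 = -1754*1/3001 - 1/3625 = -1754/3001 - 1/3625 = -6361251/10878625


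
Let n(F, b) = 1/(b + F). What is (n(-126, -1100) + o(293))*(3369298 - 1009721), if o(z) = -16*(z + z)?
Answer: -27123283344729/1226 ≈ -2.2123e+10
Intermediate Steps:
n(F, b) = 1/(F + b)
o(z) = -32*z
(n(-126, -1100) + o(293))*(3369298 - 1009721) = (1/(-126 - 1100) - 32*293)*(3369298 - 1009721) = (1/(-1226) - 9376)*2359577 = (-1/1226 - 9376)*2359577 = -11494977/1226*2359577 = -27123283344729/1226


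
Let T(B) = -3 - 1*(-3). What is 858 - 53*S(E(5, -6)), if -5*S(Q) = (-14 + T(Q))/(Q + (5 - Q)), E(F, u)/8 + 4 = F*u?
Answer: 20708/25 ≈ 828.32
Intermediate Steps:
T(B) = 0 (T(B) = -3 + 3 = 0)
E(F, u) = -32 + 8*F*u (E(F, u) = -32 + 8*(F*u) = -32 + 8*F*u)
S(Q) = 14/25 (S(Q) = -(-14 + 0)/(5*(Q + (5 - Q))) = -(-14)/(5*5) = -1/5*(-14/5) = 14/25)
858 - 53*S(E(5, -6)) = 858 - 53*14/25 = 858 - 742/25 = 20708/25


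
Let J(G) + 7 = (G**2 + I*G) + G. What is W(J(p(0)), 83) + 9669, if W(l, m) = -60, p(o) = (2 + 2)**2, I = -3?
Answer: 9609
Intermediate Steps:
p(o) = 16 (p(o) = 4**2 = 16)
J(G) = -7 + G**2 - 2*G (J(G) = -7 + ((G**2 - 3*G) + G) = -7 + (G**2 - 2*G) = -7 + G**2 - 2*G)
W(J(p(0)), 83) + 9669 = -60 + 9669 = 9609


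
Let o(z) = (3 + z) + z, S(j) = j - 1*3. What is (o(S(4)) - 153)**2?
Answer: 21904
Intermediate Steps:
S(j) = -3 + j (S(j) = j - 3 = -3 + j)
o(z) = 3 + 2*z
(o(S(4)) - 153)**2 = ((3 + 2*(-3 + 4)) - 153)**2 = ((3 + 2*1) - 153)**2 = ((3 + 2) - 153)**2 = (5 - 153)**2 = (-148)**2 = 21904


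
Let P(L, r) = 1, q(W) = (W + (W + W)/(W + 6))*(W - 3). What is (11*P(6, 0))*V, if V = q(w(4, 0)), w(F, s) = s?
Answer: 0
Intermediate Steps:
q(W) = (-3 + W)*(W + 2*W/(6 + W)) (q(W) = (W + (2*W)/(6 + W))*(-3 + W) = (W + 2*W/(6 + W))*(-3 + W) = (-3 + W)*(W + 2*W/(6 + W)))
V = 0 (V = 0*(-24 + 0**2 + 5*0)/(6 + 0) = 0*(-24 + 0 + 0)/6 = 0*(1/6)*(-24) = 0)
(11*P(6, 0))*V = (11*1)*0 = 11*0 = 0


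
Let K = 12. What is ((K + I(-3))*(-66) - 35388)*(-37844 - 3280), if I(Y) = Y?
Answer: 1479723768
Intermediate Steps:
((K + I(-3))*(-66) - 35388)*(-37844 - 3280) = ((12 - 3)*(-66) - 35388)*(-37844 - 3280) = (9*(-66) - 35388)*(-41124) = (-594 - 35388)*(-41124) = -35982*(-41124) = 1479723768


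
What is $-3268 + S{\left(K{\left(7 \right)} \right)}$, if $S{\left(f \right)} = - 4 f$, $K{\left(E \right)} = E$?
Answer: $-3296$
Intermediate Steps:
$-3268 + S{\left(K{\left(7 \right)} \right)} = -3268 - 28 = -3296$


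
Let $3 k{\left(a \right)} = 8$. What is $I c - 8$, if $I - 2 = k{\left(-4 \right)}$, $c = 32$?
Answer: $\frac{424}{3} \approx 141.33$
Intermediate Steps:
$k{\left(a \right)} = \frac{8}{3}$ ($k{\left(a \right)} = \frac{1}{3} \cdot 8 = \frac{8}{3}$)
$I = \frac{14}{3}$ ($I = 2 + \frac{8}{3} = \frac{14}{3} \approx 4.6667$)
$I c - 8 = \frac{14}{3} \cdot 32 - 8 = \frac{448}{3} - 8 = \frac{424}{3}$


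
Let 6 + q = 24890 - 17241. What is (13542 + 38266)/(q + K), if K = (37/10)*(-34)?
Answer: 129520/18793 ≈ 6.8919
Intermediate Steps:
q = 7643 (q = -6 + (24890 - 17241) = -6 + 7649 = 7643)
K = -629/5 (K = (37*(⅒))*(-34) = (37/10)*(-34) = -629/5 ≈ -125.80)
(13542 + 38266)/(q + K) = (13542 + 38266)/(7643 - 629/5) = 51808/(37586/5) = 51808*(5/37586) = 129520/18793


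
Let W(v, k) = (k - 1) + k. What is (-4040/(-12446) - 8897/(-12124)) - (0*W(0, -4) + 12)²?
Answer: -1540657911/10778236 ≈ -142.94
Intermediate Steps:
W(v, k) = -1 + 2*k (W(v, k) = (-1 + k) + k = -1 + 2*k)
(-4040/(-12446) - 8897/(-12124)) - (0*W(0, -4) + 12)² = (-4040/(-12446) - 8897/(-12124)) - (0*(-1 + 2*(-4)) + 12)² = (-4040*(-1/12446) - 8897*(-1/12124)) - (0*(-1 - 8) + 12)² = (2020/6223 + 1271/1732) - (0*(-9) + 12)² = 11408073/10778236 - (0 + 12)² = 11408073/10778236 - 1*12² = 11408073/10778236 - 1*144 = 11408073/10778236 - 144 = -1540657911/10778236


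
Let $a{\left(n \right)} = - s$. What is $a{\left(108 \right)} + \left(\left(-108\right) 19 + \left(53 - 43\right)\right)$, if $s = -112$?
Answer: $-1930$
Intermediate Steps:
$a{\left(n \right)} = 112$ ($a{\left(n \right)} = \left(-1\right) \left(-112\right) = 112$)
$a{\left(108 \right)} + \left(\left(-108\right) 19 + \left(53 - 43\right)\right) = 112 + \left(\left(-108\right) 19 + \left(53 - 43\right)\right) = 112 + \left(-2052 + 10\right) = 112 - 2042 = -1930$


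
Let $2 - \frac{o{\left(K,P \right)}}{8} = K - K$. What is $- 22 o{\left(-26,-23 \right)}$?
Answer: $-352$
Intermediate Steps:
$o{\left(K,P \right)} = 16$ ($o{\left(K,P \right)} = 16 - 8 \left(K - K\right) = 16 - 0 = 16 + 0 = 16$)
$- 22 o{\left(-26,-23 \right)} = \left(-22\right) 16 = -352$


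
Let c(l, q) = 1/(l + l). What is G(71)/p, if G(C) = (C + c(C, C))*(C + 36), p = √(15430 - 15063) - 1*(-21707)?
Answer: 7806423289/22303158148 - 359627*√367/22303158148 ≈ 0.34971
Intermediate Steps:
c(l, q) = 1/(2*l)
p = 21707 + √367 (p = √367 + 21707 = 21707 + √367 ≈ 21726.)
G(C) = (36 + C)*(C + 1/(2*C)) (G(C) = (C + 1/(2*C))*(C + 36) = (C + 1/(2*C))*(36 + C) = (36 + C)*(C + 1/(2*C)))
G(71)/p = (½ + 71² + 18/71 + 36*71)/(21707 + √367) = (½ + 5041 + 18*(1/71) + 2556)/(21707 + √367) = (½ + 5041 + 18/71 + 2556)/(21707 + √367) = 1078881/(142*(21707 + √367))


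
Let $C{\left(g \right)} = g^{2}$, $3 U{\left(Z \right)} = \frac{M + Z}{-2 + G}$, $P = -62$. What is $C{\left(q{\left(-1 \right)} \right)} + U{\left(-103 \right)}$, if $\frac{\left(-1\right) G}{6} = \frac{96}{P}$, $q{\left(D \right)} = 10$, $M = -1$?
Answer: $\frac{32288}{339} \approx 95.245$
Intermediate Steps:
$G = \frac{288}{31}$ ($G = - 6 \frac{96}{-62} = - 6 \cdot 96 \left(- \frac{1}{62}\right) = \left(-6\right) \left(- \frac{48}{31}\right) = \frac{288}{31} \approx 9.2903$)
$U{\left(Z \right)} = - \frac{31}{678} + \frac{31 Z}{678}$ ($U{\left(Z \right)} = \frac{\left(-1 + Z\right) \frac{1}{-2 + \frac{288}{31}}}{3} = \frac{\left(-1 + Z\right) \frac{1}{\frac{226}{31}}}{3} = \frac{\left(-1 + Z\right) \frac{31}{226}}{3} = \frac{- \frac{31}{226} + \frac{31 Z}{226}}{3} = - \frac{31}{678} + \frac{31 Z}{678}$)
$C{\left(q{\left(-1 \right)} \right)} + U{\left(-103 \right)} = 10^{2} + \left(- \frac{31}{678} + \frac{31}{678} \left(-103\right)\right) = 100 - \frac{1612}{339} = \frac{32288}{339}$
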